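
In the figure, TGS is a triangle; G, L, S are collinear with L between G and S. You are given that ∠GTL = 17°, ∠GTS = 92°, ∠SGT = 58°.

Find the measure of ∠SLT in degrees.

1. ∠LGT = 58°  [L on ray GS]
2. ∠GLT = 105°  [△TGL]
3. ∠SLT = 75°  [linear pair at L on GS]

∠SLT = 75°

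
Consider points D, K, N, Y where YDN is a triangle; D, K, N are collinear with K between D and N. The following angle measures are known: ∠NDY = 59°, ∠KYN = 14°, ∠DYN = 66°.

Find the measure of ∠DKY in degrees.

∠DKY = 69°

1. ∠DNY = 55°  [△YDN]
2. ∠KNY = 55°  [K on ray ND]
3. ∠NKY = 111°  [△YKN]
4. ∠DKY = 69°  [linear pair at K on DN]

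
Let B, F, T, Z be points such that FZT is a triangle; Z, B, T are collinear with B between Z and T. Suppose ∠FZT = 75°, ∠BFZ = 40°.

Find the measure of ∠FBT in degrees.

1. ∠BZF = 75°  [B on ray ZT]
2. ∠FBZ = 65°  [△FZB]
3. ∠FBT = 115°  [linear pair at B on ZT]

∠FBT = 115°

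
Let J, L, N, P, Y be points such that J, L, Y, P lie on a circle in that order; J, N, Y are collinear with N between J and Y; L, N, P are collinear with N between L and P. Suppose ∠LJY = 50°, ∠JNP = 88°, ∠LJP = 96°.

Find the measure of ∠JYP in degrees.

∠JYP = 38°

1. ∠LPY = 50°  [same arc LY]
2. ∠PNY = 92°  [linear pair at N on JY]
3. ∠JYP = 38°  [△YNP]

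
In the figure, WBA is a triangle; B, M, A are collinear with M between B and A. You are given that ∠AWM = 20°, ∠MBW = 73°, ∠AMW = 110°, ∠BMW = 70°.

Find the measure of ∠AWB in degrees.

∠AWB = 57°

1. ∠MAW = 50°  [△WMA]
2. ∠ABW = 73°  [M on ray BA]
3. ∠BAW = 50°  [M on ray AB]
4. ∠AWB = 57°  [△WBA]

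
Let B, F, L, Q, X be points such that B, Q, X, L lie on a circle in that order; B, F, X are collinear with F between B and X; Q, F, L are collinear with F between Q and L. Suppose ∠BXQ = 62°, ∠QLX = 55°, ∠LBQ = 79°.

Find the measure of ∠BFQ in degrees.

∠BFQ = 86°

1. ∠BLQ = 62°  [same arc BQ]
2. ∠QBX = 55°  [same arc QX]
3. ∠BQL = 39°  [△BQL]
4. ∠BFQ = 86°  [△BFQ]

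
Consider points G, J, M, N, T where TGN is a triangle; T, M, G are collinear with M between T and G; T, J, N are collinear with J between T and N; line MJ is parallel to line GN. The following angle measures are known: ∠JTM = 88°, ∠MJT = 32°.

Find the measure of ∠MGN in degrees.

1. ∠JMT = 60°  [△TMJ]
2. ∠GMJ = 120°  [linear pair at M on TG]
3. ∠MGN = 60°  [MJ∥GN, co-interior at G–M]

∠MGN = 60°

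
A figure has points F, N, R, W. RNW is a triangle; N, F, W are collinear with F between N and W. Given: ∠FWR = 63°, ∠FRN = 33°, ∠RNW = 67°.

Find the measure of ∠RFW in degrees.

∠RFW = 100°

1. ∠FNR = 67°  [F on ray NW]
2. ∠NFR = 80°  [△RNF]
3. ∠RFW = 100°  [linear pair at F on NW]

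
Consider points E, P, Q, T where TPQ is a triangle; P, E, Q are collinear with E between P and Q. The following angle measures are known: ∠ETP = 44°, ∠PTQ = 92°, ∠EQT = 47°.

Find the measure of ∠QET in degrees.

1. ∠PQT = 47°  [E on ray QP]
2. ∠QPT = 41°  [△TPQ]
3. ∠EPT = 41°  [E on ray PQ]
4. ∠PET = 95°  [△TPE]
5. ∠QET = 85°  [linear pair at E on PQ]

∠QET = 85°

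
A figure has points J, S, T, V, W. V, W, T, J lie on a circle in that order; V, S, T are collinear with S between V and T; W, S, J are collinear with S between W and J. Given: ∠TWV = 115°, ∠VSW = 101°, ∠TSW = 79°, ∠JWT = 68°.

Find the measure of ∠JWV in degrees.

1. ∠TJV = 65°  [cyclic VWTJ, opposite ∠W+∠J]
2. ∠JVT = 68°  [same arc TJ]
3. ∠JTV = 47°  [△VTJ]
4. ∠JWV = 47°  [same arc VJ]

∠JWV = 47°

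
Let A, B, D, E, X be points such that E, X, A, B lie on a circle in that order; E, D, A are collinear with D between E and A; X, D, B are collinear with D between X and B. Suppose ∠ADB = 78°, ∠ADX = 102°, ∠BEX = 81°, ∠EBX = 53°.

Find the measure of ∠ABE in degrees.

1. ∠BDE = 102°  [linear pair at D on EA]
2. ∠BXE = 46°  [△EXB]
3. ∠AEB = 25°  [△EDB]
4. ∠BAE = 46°  [same arc EB]
5. ∠ABE = 109°  [△EAB]

∠ABE = 109°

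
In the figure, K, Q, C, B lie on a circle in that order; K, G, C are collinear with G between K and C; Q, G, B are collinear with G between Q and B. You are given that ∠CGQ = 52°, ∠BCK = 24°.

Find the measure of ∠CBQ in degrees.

∠CBQ = 28°

1. ∠BGK = 52°  [vertical angles at G]
2. ∠BGC = 128°  [linear pair at G on KC]
3. ∠CBQ = 28°  [△CGB]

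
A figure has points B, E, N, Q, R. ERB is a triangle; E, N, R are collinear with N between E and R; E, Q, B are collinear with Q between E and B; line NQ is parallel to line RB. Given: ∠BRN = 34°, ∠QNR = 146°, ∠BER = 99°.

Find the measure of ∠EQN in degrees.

1. ∠ENQ = 34°  [linear pair at N on ER]
2. ∠NEQ = 99°  [N on ER, Q on EB]
3. ∠EQN = 47°  [△ENQ]

∠EQN = 47°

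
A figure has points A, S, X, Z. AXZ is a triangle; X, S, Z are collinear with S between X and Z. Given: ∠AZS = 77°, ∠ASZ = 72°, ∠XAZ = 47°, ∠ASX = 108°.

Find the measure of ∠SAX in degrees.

1. ∠AZX = 77°  [S on ray ZX]
2. ∠AXZ = 56°  [△AXZ]
3. ∠AXS = 56°  [S on ray XZ]
4. ∠SAX = 16°  [△AXS]

∠SAX = 16°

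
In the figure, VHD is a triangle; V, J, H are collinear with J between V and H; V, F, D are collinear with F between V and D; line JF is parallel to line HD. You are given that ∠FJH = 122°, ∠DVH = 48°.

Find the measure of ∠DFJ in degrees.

1. ∠FJV = 58°  [linear pair at J on VH]
2. ∠FVJ = 48°  [J on VH, F on VD]
3. ∠JFV = 74°  [△VJF]
4. ∠DFJ = 106°  [linear pair at F on VD]

∠DFJ = 106°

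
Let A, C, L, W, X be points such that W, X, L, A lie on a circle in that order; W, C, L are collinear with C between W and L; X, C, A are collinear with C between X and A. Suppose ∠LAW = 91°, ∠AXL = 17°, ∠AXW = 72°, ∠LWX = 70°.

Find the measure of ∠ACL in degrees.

∠ACL = 38°

1. ∠ALW = 72°  [same arc WA]
2. ∠LAX = 70°  [same arc XL]
3. ∠ACL = 38°  [△LCA]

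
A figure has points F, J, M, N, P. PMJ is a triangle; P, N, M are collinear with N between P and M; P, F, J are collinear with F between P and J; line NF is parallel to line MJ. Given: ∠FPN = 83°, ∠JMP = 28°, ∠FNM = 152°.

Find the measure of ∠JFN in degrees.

∠JFN = 111°

1. ∠JPM = 83°  [N on PM, F on PJ]
2. ∠MJP = 69°  [△PMJ]
3. ∠NFP = 69°  [NF∥MJ, corresponding at F]
4. ∠JFN = 111°  [linear pair at F on PJ]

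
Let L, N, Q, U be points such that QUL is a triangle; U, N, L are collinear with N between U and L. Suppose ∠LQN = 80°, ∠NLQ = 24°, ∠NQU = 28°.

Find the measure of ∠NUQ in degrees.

1. ∠LNQ = 76°  [△QNL]
2. ∠QNU = 104°  [linear pair at N on UL]
3. ∠NUQ = 48°  [△QUN]

∠NUQ = 48°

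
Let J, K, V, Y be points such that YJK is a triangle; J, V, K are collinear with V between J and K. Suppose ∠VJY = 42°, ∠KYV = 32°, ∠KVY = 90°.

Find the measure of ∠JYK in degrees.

1. ∠KJY = 42°  [V on ray JK]
2. ∠VKY = 58°  [△YVK]
3. ∠JKY = 58°  [V on ray KJ]
4. ∠JYK = 80°  [△YJK]

∠JYK = 80°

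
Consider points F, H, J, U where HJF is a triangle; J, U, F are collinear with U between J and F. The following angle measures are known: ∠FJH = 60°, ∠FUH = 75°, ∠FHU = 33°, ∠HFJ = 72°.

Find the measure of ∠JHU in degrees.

∠JHU = 15°

1. ∠HJU = 60°  [U on ray JF]
2. ∠HUJ = 105°  [linear pair at U on JF]
3. ∠JHU = 15°  [△HJU]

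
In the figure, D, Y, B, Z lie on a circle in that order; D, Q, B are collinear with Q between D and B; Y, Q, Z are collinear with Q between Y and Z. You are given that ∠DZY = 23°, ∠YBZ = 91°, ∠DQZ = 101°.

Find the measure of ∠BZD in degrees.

1. ∠BDZ = 56°  [△DQZ]
2. ∠YDZ = 89°  [cyclic DYBZ, opposite ∠D+∠B]
3. ∠DYZ = 68°  [△DYZ]
4. ∠DBZ = 68°  [same arc DZ]
5. ∠BZD = 56°  [△DBZ]

∠BZD = 56°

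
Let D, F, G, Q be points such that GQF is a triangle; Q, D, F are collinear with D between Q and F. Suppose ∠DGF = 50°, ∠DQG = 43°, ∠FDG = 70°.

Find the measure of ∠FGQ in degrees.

∠FGQ = 77°

1. ∠DFG = 60°  [△GDF]
2. ∠FQG = 43°  [D on ray QF]
3. ∠GFQ = 60°  [D on ray FQ]
4. ∠FGQ = 77°  [△GQF]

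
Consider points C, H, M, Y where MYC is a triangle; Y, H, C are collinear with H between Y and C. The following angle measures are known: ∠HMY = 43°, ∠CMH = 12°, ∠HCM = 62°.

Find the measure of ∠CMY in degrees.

1. ∠CHM = 106°  [△MHC]
2. ∠MCY = 62°  [H on ray CY]
3. ∠MHY = 74°  [linear pair at H on YC]
4. ∠HYM = 63°  [△MYH]
5. ∠CYM = 63°  [H on ray YC]
6. ∠CMY = 55°  [△MYC]

∠CMY = 55°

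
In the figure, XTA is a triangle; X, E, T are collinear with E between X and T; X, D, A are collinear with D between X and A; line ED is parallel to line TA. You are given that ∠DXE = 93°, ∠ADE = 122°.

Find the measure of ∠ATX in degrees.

∠ATX = 29°

1. ∠EDX = 58°  [linear pair at D on XA]
2. ∠DEX = 29°  [△XED]
3. ∠ATX = 29°  [ED∥TA, corresponding at E]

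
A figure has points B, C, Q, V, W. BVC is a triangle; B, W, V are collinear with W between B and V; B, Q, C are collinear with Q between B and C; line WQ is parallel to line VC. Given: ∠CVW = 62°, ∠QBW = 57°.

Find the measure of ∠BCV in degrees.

1. ∠BVC = 62°  [W on ray VB]
2. ∠CBV = 57°  [W on BV, Q on BC]
3. ∠BCV = 61°  [△BVC]

∠BCV = 61°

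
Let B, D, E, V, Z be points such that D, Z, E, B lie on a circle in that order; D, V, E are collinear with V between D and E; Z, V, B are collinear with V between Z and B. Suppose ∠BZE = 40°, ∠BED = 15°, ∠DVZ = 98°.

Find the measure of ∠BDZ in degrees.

∠BDZ = 107°

1. ∠BDE = 40°  [same arc EB]
2. ∠BZD = 15°  [same arc DB]
3. ∠BVE = 98°  [vertical angles at V]
4. ∠BVD = 82°  [linear pair at V on DE]
5. ∠DBZ = 58°  [△DVB]
6. ∠BDZ = 107°  [△DZB]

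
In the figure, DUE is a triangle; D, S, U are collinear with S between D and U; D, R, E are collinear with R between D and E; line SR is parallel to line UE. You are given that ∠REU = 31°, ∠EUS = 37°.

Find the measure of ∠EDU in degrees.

∠EDU = 112°

1. ∠DEU = 31°  [R on ray ED]
2. ∠DUE = 37°  [S on ray UD]
3. ∠EDU = 112°  [△DUE]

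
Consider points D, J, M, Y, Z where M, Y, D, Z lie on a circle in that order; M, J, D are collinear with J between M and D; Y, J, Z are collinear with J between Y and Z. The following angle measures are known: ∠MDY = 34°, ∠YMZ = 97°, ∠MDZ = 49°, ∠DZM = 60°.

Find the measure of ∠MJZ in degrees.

1. ∠MZY = 34°  [same arc MY]
2. ∠DMZ = 71°  [△MDZ]
3. ∠MJZ = 75°  [△MJZ]

∠MJZ = 75°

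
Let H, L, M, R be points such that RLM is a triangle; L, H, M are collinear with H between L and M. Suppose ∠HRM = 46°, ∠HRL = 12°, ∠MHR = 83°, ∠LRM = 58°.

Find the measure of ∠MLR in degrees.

∠MLR = 71°

1. ∠HMR = 51°  [△RHM]
2. ∠LMR = 51°  [H on ray ML]
3. ∠MLR = 71°  [△RLM]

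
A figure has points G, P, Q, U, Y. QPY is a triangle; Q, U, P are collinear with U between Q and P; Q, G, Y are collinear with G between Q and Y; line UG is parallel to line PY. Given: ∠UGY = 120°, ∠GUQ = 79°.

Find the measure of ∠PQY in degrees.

1. ∠QGU = 60°  [linear pair at G on QY]
2. ∠GQU = 41°  [△QUG]
3. ∠PQY = 41°  [U on QP, G on QY]

∠PQY = 41°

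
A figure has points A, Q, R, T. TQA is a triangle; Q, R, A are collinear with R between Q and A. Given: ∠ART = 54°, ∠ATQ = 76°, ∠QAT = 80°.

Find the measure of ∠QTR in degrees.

1. ∠QRT = 126°  [linear pair at R on QA]
2. ∠AQT = 24°  [△TQA]
3. ∠RQT = 24°  [R on ray QA]
4. ∠QTR = 30°  [△TQR]

∠QTR = 30°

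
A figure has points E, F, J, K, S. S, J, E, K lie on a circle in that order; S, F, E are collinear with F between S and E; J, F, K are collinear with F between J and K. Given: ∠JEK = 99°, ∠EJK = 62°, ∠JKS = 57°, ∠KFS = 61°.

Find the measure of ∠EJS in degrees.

1. ∠EKJ = 19°  [△JEK]
2. ∠JES = 57°  [same arc SJ]
3. ∠ESJ = 19°  [same arc JE]
4. ∠EJS = 104°  [△SJE]

∠EJS = 104°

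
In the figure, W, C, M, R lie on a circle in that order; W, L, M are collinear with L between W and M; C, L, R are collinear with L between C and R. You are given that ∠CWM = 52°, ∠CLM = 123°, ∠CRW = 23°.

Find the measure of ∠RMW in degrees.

∠RMW = 71°

1. ∠CRM = 52°  [same arc CM]
2. ∠RLW = 123°  [vertical angles at L]
3. ∠MLR = 57°  [linear pair at L on WM]
4. ∠RMW = 71°  [△MLR]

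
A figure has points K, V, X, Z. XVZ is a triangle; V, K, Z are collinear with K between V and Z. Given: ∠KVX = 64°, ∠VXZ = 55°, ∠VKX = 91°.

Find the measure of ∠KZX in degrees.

∠KZX = 61°

1. ∠XVZ = 64°  [K on ray VZ]
2. ∠VZX = 61°  [△XVZ]
3. ∠KZX = 61°  [K on ray ZV]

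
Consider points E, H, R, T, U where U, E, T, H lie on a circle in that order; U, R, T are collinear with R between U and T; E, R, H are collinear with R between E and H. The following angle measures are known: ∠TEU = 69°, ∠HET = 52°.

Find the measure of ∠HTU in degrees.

1. ∠THU = 111°  [cyclic UETH, opposite ∠E+∠H]
2. ∠HUT = 52°  [same arc TH]
3. ∠HTU = 17°  [△UTH]

∠HTU = 17°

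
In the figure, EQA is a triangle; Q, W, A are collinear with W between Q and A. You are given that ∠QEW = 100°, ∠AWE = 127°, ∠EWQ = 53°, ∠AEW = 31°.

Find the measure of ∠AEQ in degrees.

∠AEQ = 131°

1. ∠EQW = 27°  [△EQW]
2. ∠EAW = 22°  [△EWA]
3. ∠AQE = 27°  [W on ray QA]
4. ∠EAQ = 22°  [W on ray AQ]
5. ∠AEQ = 131°  [△EQA]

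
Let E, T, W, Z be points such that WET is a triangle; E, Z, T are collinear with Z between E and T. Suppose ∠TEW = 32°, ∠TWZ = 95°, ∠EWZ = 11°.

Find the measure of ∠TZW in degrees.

∠TZW = 43°

1. ∠WEZ = 32°  [Z on ray ET]
2. ∠EZW = 137°  [△WEZ]
3. ∠TZW = 43°  [linear pair at Z on ET]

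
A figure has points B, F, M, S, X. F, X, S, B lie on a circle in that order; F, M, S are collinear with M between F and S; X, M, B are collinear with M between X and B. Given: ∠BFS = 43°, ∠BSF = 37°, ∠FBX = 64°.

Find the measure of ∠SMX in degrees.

∠SMX = 73°

1. ∠BXS = 43°  [same arc SB]
2. ∠FSX = 64°  [same arc FX]
3. ∠SMX = 73°  [△XMS]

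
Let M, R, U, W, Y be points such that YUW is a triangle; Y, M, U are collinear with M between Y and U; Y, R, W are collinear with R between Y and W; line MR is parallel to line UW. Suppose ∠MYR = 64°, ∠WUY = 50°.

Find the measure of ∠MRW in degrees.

1. ∠UYW = 64°  [M on YU, R on YW]
2. ∠UWY = 66°  [△YUW]
3. ∠MRY = 66°  [MR∥UW, corresponding at R]
4. ∠MRW = 114°  [linear pair at R on YW]

∠MRW = 114°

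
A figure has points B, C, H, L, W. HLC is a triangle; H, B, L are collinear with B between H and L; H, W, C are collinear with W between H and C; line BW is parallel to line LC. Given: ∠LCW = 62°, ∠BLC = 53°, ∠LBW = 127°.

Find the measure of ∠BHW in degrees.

∠BHW = 65°

1. ∠HCL = 62°  [W on ray CH]
2. ∠HBW = 53°  [linear pair at B on HL]
3. ∠BWH = 62°  [BW∥LC, corresponding at W]
4. ∠BHW = 65°  [△HBW]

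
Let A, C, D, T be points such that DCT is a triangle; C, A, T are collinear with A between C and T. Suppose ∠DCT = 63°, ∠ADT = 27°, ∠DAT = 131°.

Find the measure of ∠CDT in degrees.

∠CDT = 95°

1. ∠ATD = 22°  [△DAT]
2. ∠CTD = 22°  [A on ray TC]
3. ∠CDT = 95°  [△DCT]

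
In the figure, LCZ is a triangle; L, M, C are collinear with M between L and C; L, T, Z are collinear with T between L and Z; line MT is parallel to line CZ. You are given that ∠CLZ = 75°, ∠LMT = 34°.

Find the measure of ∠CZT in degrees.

1. ∠MLT = 75°  [M on LC, T on LZ]
2. ∠LTM = 71°  [△LMT]
3. ∠MTZ = 109°  [linear pair at T on LZ]
4. ∠CZT = 71°  [MT∥CZ, co-interior at Z–T]

∠CZT = 71°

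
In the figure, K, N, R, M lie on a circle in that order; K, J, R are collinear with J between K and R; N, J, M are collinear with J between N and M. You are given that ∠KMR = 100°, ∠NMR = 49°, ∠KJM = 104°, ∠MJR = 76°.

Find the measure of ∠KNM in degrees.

1. ∠NKR = 49°  [same arc NR]
2. ∠KJN = 76°  [vertical angles at J]
3. ∠KNM = 55°  [△KJN]

∠KNM = 55°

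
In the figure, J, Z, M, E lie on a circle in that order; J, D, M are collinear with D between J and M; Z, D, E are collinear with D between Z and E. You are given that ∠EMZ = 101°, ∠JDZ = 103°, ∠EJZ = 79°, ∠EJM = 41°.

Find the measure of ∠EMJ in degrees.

∠EMJ = 39°

1. ∠EDM = 103°  [vertical angles at D]
2. ∠EZM = 41°  [same arc ME]
3. ∠MEZ = 38°  [△ZME]
4. ∠EMJ = 39°  [△MDE]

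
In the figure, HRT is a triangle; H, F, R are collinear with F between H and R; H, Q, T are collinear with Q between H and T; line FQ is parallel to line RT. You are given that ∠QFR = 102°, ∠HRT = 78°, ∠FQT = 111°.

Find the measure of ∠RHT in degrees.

1. ∠HFQ = 78°  [linear pair at F on HR]
2. ∠FQH = 69°  [linear pair at Q on HT]
3. ∠FHQ = 33°  [△HFQ]
4. ∠RHT = 33°  [F on HR, Q on HT]

∠RHT = 33°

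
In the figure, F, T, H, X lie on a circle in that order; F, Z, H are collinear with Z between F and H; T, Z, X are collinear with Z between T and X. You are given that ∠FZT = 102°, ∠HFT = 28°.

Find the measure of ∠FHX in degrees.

∠FHX = 50°

1. ∠HZX = 102°  [vertical angles at Z]
2. ∠HXT = 28°  [same arc TH]
3. ∠FHX = 50°  [△HZX]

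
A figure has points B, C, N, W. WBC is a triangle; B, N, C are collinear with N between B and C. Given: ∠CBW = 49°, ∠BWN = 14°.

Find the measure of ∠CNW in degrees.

∠CNW = 63°

1. ∠NBW = 49°  [N on ray BC]
2. ∠BNW = 117°  [△WBN]
3. ∠CNW = 63°  [linear pair at N on BC]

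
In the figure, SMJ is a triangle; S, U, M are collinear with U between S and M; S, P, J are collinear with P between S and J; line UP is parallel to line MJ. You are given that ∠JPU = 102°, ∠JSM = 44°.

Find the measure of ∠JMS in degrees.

∠JMS = 58°

1. ∠SPU = 78°  [linear pair at P on SJ]
2. ∠PSU = 44°  [U on SM, P on SJ]
3. ∠PUS = 58°  [△SUP]
4. ∠JMS = 58°  [UP∥MJ, corresponding at U]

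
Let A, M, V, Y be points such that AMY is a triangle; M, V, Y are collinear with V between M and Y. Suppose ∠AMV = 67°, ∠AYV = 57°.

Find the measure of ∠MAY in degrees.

∠MAY = 56°

1. ∠AMY = 67°  [V on ray MY]
2. ∠AYM = 57°  [V on ray YM]
3. ∠MAY = 56°  [△AMY]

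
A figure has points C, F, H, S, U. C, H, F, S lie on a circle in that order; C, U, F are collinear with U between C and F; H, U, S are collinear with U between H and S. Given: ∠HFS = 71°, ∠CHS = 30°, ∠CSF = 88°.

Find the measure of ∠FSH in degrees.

1. ∠HCS = 109°  [cyclic CHFS, opposite ∠C+∠F]
2. ∠CSH = 41°  [△CHS]
3. ∠CHF = 92°  [cyclic CHFS, opposite ∠H+∠S]
4. ∠CFH = 41°  [same arc CH]
5. ∠FCH = 47°  [△CHF]
6. ∠FSH = 47°  [same arc HF]

∠FSH = 47°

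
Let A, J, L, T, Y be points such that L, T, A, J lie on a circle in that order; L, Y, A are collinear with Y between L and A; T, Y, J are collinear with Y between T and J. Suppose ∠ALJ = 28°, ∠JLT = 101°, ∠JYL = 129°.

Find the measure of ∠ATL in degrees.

1. ∠ATJ = 28°  [same arc AJ]
2. ∠JAT = 79°  [cyclic LTAJ, opposite ∠L+∠A]
3. ∠AYT = 129°  [vertical angles at Y]
4. ∠AJT = 73°  [△TAJ]
5. ∠LAT = 23°  [△TYA]
6. ∠ALT = 73°  [same arc TA]
7. ∠ATL = 84°  [△LTA]

∠ATL = 84°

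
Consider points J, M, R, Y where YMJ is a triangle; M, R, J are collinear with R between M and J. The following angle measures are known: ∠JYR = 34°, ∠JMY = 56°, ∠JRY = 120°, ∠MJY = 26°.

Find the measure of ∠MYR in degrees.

∠MYR = 64°

1. ∠RMY = 56°  [R on ray MJ]
2. ∠MRY = 60°  [linear pair at R on MJ]
3. ∠MYR = 64°  [△YMR]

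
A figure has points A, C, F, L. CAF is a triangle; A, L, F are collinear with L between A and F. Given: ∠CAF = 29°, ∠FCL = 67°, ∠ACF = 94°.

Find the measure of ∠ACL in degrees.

∠ACL = 27°

1. ∠AFC = 57°  [△CAF]
2. ∠CAL = 29°  [L on ray AF]
3. ∠CFL = 57°  [L on ray FA]
4. ∠CLF = 56°  [△CLF]
5. ∠ALC = 124°  [linear pair at L on AF]
6. ∠ACL = 27°  [△CAL]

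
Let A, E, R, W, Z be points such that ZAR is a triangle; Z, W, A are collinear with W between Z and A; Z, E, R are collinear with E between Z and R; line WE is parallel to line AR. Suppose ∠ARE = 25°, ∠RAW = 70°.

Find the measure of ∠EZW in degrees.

1. ∠ARZ = 25°  [E on ray RZ]
2. ∠RAZ = 70°  [W on ray AZ]
3. ∠AZR = 85°  [△ZAR]
4. ∠EZW = 85°  [W on ZA, E on ZR]

∠EZW = 85°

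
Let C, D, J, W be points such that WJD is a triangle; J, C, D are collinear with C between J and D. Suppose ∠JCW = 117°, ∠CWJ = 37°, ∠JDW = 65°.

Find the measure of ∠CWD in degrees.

1. ∠DCW = 63°  [linear pair at C on JD]
2. ∠CDW = 65°  [C on ray DJ]
3. ∠CWD = 52°  [△WCD]

∠CWD = 52°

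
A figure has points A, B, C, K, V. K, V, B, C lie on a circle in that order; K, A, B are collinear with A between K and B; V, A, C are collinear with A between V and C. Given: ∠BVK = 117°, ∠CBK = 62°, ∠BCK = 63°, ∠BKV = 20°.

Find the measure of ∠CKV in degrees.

∠CKV = 75°

1. ∠KBV = 43°  [△KVB]
2. ∠CVK = 62°  [same arc KC]
3. ∠KCV = 43°  [same arc KV]
4. ∠CKV = 75°  [△KVC]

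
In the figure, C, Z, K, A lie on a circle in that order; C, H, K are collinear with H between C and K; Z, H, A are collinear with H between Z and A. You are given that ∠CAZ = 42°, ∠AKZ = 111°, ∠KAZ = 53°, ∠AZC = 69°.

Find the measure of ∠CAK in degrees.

∠CAK = 95°

1. ∠AZK = 16°  [△ZKA]
2. ∠AKC = 69°  [same arc CA]
3. ∠ACK = 16°  [same arc KA]
4. ∠CAK = 95°  [△CKA]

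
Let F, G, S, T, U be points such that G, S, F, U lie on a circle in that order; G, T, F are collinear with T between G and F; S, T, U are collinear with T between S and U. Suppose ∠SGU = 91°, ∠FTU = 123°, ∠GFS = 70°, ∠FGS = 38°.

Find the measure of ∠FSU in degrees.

1. ∠SFU = 89°  [cyclic GSFU, opposite ∠G+∠F]
2. ∠FUS = 38°  [same arc SF]
3. ∠FSU = 53°  [△SFU]

∠FSU = 53°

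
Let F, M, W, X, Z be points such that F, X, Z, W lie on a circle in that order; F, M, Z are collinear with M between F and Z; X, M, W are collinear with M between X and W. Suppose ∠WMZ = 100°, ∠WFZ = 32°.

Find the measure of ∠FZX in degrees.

1. ∠FMX = 100°  [vertical angles at M]
2. ∠WXZ = 32°  [same arc ZW]
3. ∠XMZ = 80°  [linear pair at M on FZ]
4. ∠FZX = 68°  [△XMZ]

∠FZX = 68°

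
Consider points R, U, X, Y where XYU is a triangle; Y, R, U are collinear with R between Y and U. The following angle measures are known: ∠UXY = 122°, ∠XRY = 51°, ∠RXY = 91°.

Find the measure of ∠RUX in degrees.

1. ∠RYX = 38°  [△XYR]
2. ∠UYX = 38°  [R on ray YU]
3. ∠XUY = 20°  [△XYU]
4. ∠RUX = 20°  [R on ray UY]

∠RUX = 20°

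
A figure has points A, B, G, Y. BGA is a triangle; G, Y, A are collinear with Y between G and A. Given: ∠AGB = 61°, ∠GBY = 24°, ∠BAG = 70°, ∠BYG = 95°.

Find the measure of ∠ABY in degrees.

∠ABY = 25°

1. ∠BAY = 70°  [Y on ray AG]
2. ∠AYB = 85°  [linear pair at Y on GA]
3. ∠ABY = 25°  [△BYA]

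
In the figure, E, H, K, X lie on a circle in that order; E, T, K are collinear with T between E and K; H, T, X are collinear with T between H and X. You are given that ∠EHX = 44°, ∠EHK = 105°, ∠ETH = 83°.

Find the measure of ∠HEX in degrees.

1. ∠HEK = 53°  [△ETH]
2. ∠EKH = 22°  [△EHK]
3. ∠EXH = 22°  [same arc EH]
4. ∠HEX = 114°  [△EHX]

∠HEX = 114°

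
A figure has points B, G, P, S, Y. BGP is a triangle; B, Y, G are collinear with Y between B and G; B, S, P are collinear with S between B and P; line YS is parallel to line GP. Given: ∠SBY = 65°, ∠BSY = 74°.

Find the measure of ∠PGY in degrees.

∠PGY = 41°

1. ∠BYS = 41°  [△BYS]
2. ∠GYS = 139°  [linear pair at Y on BG]
3. ∠PGY = 41°  [YS∥GP, co-interior at G–Y]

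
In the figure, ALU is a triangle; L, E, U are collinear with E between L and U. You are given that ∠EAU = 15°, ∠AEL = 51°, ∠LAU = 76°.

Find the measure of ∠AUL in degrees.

∠AUL = 36°

1. ∠AEU = 129°  [linear pair at E on LU]
2. ∠AUE = 36°  [△AEU]
3. ∠AUL = 36°  [E on ray UL]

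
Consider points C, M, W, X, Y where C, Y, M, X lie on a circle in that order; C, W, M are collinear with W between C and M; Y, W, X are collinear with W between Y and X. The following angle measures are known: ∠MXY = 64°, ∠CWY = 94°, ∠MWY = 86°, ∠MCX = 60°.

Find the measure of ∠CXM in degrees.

1. ∠MWX = 94°  [vertical angles at W]
2. ∠CMX = 22°  [△MWX]
3. ∠CXM = 98°  [△CMX]

∠CXM = 98°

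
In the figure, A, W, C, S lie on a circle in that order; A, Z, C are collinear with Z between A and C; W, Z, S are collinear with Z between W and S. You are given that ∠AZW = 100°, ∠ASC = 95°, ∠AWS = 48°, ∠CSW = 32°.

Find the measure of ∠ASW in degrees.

∠ASW = 63°

1. ∠CZS = 100°  [vertical angles at Z]
2. ∠ACS = 48°  [same arc AS]
3. ∠AZS = 80°  [linear pair at Z on AC]
4. ∠CAS = 37°  [△ACS]
5. ∠ASW = 63°  [△AZS]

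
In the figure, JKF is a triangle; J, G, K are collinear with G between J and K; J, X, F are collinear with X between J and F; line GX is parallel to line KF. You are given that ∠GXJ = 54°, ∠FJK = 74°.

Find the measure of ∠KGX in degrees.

1. ∠JFK = 54°  [GX∥KF, corresponding at X]
2. ∠FKJ = 52°  [△JKF]
3. ∠JGX = 52°  [GX∥KF, corresponding at G]
4. ∠KGX = 128°  [linear pair at G on JK]

∠KGX = 128°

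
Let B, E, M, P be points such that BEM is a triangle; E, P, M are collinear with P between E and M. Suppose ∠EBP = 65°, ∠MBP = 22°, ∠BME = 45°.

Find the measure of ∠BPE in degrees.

1. ∠BMP = 45°  [P on ray ME]
2. ∠BPM = 113°  [△BPM]
3. ∠BPE = 67°  [linear pair at P on EM]

∠BPE = 67°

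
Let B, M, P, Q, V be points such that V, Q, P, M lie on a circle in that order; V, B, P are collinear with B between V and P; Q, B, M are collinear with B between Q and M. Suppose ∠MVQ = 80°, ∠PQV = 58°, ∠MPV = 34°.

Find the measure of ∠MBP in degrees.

∠MBP = 90°

1. ∠PMV = 122°  [cyclic VQPM, opposite ∠Q+∠M]
2. ∠MQV = 34°  [same arc VM]
3. ∠MVP = 24°  [△VPM]
4. ∠QMV = 66°  [△VQM]
5. ∠MBV = 90°  [△VBM]
6. ∠MBP = 90°  [linear pair at B on VP]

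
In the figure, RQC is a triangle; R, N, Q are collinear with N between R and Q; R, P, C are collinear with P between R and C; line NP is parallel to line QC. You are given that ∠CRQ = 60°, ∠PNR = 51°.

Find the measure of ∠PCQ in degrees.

1. ∠NRP = 60°  [N on RQ, P on RC]
2. ∠NPR = 69°  [△RNP]
3. ∠CPN = 111°  [linear pair at P on RC]
4. ∠PCQ = 69°  [NP∥QC, co-interior at C–P]

∠PCQ = 69°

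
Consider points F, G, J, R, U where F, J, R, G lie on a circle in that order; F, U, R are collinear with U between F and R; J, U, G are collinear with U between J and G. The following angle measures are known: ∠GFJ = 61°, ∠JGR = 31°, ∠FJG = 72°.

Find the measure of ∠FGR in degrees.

1. ∠GRJ = 119°  [cyclic FJRG, opposite ∠F+∠R]
2. ∠GJR = 30°  [△JRG]
3. ∠FRG = 72°  [same arc FG]
4. ∠GFR = 30°  [same arc RG]
5. ∠FGR = 78°  [△FRG]

∠FGR = 78°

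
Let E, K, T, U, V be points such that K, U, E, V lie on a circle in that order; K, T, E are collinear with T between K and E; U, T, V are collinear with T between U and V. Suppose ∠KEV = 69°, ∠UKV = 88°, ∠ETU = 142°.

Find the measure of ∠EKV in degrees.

∠EKV = 15°

1. ∠KUV = 69°  [same arc KV]
2. ∠KVU = 23°  [△KUV]
3. ∠KTV = 142°  [vertical angles at T]
4. ∠EKV = 15°  [△KTV]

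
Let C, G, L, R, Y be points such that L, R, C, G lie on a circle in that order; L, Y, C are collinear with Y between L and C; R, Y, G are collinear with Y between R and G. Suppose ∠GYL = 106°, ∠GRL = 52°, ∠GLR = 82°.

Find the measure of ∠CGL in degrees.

∠CGL = 100°

1. ∠GCL = 52°  [same arc LG]
2. ∠LGR = 46°  [△LRG]
3. ∠CLG = 28°  [△LYG]
4. ∠CGL = 100°  [△LCG]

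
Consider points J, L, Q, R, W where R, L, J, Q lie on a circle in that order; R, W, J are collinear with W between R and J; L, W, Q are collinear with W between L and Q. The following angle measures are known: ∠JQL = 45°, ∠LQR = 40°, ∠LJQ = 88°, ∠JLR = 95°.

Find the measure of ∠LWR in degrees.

1. ∠JLQ = 47°  [△LJQ]
2. ∠LJR = 40°  [same arc RL]
3. ∠JWL = 93°  [△LWJ]
4. ∠LWR = 87°  [linear pair at W on RJ]

∠LWR = 87°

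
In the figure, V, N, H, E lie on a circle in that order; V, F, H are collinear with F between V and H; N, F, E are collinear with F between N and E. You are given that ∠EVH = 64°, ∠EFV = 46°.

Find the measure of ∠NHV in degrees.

∠NHV = 70°

1. ∠ENH = 64°  [same arc HE]
2. ∠HFN = 46°  [vertical angles at F]
3. ∠NHV = 70°  [△NFH]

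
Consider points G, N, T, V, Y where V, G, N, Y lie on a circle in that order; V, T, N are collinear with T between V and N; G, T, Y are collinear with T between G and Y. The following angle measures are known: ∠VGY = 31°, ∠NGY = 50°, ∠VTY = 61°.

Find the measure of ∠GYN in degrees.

∠GYN = 30°

1. ∠VNY = 31°  [same arc VY]
2. ∠NTY = 119°  [linear pair at T on VN]
3. ∠GYN = 30°  [△NTY]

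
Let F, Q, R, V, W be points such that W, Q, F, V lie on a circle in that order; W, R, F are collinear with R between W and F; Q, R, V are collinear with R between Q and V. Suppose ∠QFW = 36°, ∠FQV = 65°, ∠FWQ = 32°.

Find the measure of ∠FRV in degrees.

∠FRV = 101°

1. ∠FQW = 112°  [△WQF]
2. ∠FWV = 65°  [same arc FV]
3. ∠FVQ = 32°  [same arc QF]
4. ∠FVW = 68°  [cyclic WQFV, opposite ∠Q+∠V]
5. ∠VFW = 47°  [△WFV]
6. ∠FRV = 101°  [△FRV]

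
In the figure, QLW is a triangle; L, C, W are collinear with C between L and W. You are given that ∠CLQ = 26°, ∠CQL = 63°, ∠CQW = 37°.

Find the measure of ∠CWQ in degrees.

1. ∠LCQ = 91°  [△QLC]
2. ∠QCW = 89°  [linear pair at C on LW]
3. ∠CWQ = 54°  [△QCW]

∠CWQ = 54°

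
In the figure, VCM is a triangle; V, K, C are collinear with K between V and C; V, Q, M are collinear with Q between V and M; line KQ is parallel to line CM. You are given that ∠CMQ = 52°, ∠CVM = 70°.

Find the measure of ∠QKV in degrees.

∠QKV = 58°

1. ∠CMV = 52°  [Q on ray MV]
2. ∠MCV = 58°  [△VCM]
3. ∠QKV = 58°  [KQ∥CM, corresponding at K]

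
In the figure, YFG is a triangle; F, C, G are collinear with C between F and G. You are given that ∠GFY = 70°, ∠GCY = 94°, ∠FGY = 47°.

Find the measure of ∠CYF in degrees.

∠CYF = 24°

1. ∠CFY = 70°  [C on ray FG]
2. ∠FCY = 86°  [linear pair at C on FG]
3. ∠CYF = 24°  [△YFC]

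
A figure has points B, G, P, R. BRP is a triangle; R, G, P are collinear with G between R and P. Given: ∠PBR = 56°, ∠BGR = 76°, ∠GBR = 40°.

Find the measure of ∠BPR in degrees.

1. ∠BRG = 64°  [△BRG]
2. ∠BRP = 64°  [G on ray RP]
3. ∠BPR = 60°  [△BRP]

∠BPR = 60°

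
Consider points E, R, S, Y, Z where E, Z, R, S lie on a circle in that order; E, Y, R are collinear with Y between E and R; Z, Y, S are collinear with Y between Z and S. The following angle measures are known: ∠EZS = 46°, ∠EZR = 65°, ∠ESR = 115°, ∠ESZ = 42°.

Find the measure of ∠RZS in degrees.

∠RZS = 19°

1. ∠ERS = 46°  [same arc ES]
2. ∠RES = 19°  [△ERS]
3. ∠RZS = 19°  [same arc RS]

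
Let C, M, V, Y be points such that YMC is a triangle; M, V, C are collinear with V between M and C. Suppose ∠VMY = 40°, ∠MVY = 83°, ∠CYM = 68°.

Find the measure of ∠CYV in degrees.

∠CYV = 11°

1. ∠CMY = 40°  [V on ray MC]
2. ∠CVY = 97°  [linear pair at V on MC]
3. ∠MCY = 72°  [△YMC]
4. ∠VCY = 72°  [V on ray CM]
5. ∠CYV = 11°  [△YVC]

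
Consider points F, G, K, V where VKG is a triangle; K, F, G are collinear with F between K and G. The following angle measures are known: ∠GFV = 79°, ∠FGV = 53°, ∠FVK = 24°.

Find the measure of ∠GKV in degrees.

1. ∠KFV = 101°  [linear pair at F on KG]
2. ∠FKV = 55°  [△VKF]
3. ∠GKV = 55°  [F on ray KG]

∠GKV = 55°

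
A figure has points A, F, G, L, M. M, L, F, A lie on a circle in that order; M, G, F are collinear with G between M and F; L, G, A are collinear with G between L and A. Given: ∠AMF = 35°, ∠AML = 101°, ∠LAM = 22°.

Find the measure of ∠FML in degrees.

∠FML = 66°

1. ∠ALF = 35°  [same arc FA]
2. ∠AFL = 79°  [cyclic MLFA, opposite ∠M+∠F]
3. ∠FAL = 66°  [△LFA]
4. ∠FML = 66°  [same arc LF]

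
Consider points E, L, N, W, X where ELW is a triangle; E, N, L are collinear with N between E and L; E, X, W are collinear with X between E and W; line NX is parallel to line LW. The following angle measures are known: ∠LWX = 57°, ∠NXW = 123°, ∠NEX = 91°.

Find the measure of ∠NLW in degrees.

∠NLW = 32°

1. ∠EWL = 57°  [X on ray WE]
2. ∠LEW = 91°  [N on EL, X on EW]
3. ∠ELW = 32°  [△ELW]
4. ∠NLW = 32°  [N on ray LE]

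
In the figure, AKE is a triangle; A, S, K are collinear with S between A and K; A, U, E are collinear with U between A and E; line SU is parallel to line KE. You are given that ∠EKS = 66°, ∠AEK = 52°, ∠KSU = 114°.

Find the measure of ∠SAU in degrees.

1. ∠AKE = 66°  [S on ray KA]
2. ∠EAK = 62°  [△AKE]
3. ∠SAU = 62°  [S on AK, U on AE]

∠SAU = 62°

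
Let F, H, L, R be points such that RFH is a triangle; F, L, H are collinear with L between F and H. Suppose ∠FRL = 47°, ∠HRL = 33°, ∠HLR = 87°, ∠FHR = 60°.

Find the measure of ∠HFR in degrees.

1. ∠FLR = 93°  [linear pair at L on FH]
2. ∠LFR = 40°  [△RFL]
3. ∠HFR = 40°  [L on ray FH]

∠HFR = 40°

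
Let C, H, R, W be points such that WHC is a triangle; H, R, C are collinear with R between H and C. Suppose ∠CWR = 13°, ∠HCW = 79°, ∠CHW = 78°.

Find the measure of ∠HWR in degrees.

∠HWR = 10°

1. ∠RCW = 79°  [R on ray CH]
2. ∠RHW = 78°  [R on ray HC]
3. ∠CRW = 88°  [△WRC]
4. ∠HRW = 92°  [linear pair at R on HC]
5. ∠HWR = 10°  [△WHR]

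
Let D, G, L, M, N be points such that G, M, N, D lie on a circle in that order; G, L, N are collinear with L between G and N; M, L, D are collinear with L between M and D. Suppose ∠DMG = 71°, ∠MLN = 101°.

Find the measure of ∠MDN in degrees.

1. ∠DNG = 71°  [same arc GD]
2. ∠DLG = 101°  [vertical angles at L]
3. ∠DLN = 79°  [linear pair at L on GN]
4. ∠MDN = 30°  [△NLD]

∠MDN = 30°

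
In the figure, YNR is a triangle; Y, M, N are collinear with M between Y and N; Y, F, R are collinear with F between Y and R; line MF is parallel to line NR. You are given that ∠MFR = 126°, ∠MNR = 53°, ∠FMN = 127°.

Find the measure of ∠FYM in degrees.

∠FYM = 73°

1. ∠MFY = 54°  [linear pair at F on YR]
2. ∠FMY = 53°  [linear pair at M on YN]
3. ∠FYM = 73°  [△YMF]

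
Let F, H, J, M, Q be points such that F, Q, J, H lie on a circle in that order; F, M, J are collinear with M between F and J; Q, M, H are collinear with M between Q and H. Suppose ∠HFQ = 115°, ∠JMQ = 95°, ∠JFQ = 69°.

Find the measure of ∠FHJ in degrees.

∠FHJ = 108°

1. ∠HJQ = 65°  [cyclic FQJH, opposite ∠F+∠J]
2. ∠FMH = 95°  [vertical angles at M]
3. ∠JHQ = 69°  [same arc QJ]
4. ∠HQJ = 46°  [△QJH]
5. ∠HMJ = 85°  [linear pair at M on FJ]
6. ∠FJH = 26°  [△JMH]
7. ∠HFJ = 46°  [same arc JH]
8. ∠FHJ = 108°  [△FJH]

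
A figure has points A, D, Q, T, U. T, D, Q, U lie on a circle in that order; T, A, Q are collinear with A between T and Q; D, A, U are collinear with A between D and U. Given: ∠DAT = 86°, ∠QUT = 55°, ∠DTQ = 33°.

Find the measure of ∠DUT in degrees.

1. ∠QDT = 125°  [cyclic TDQU, opposite ∠D+∠U]
2. ∠DQT = 22°  [△TDQ]
3. ∠DUT = 22°  [same arc TD]

∠DUT = 22°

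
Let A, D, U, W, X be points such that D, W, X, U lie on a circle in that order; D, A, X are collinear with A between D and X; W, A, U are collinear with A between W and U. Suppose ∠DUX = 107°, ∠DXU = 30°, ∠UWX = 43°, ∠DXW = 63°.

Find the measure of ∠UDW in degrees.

1. ∠DWU = 30°  [same arc DU]
2. ∠DUW = 63°  [same arc DW]
3. ∠UDW = 87°  [△DWU]

∠UDW = 87°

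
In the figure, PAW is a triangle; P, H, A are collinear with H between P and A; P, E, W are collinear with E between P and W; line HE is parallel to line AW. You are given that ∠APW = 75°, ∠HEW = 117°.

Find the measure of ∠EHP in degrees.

∠EHP = 42°

1. ∠EPH = 75°  [H on PA, E on PW]
2. ∠HEP = 63°  [linear pair at E on PW]
3. ∠EHP = 42°  [△PHE]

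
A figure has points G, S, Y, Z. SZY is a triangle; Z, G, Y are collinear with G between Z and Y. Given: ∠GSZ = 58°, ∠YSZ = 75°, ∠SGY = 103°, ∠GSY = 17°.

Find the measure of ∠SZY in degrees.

∠SZY = 45°

1. ∠GYS = 60°  [△SGY]
2. ∠SYZ = 60°  [G on ray YZ]
3. ∠SZY = 45°  [△SZY]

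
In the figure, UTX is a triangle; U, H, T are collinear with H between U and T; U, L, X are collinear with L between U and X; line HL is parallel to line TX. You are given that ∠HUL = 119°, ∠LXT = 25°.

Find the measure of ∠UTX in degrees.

1. ∠TUX = 119°  [H on UT, L on UX]
2. ∠TXU = 25°  [L on ray XU]
3. ∠UTX = 36°  [△UTX]

∠UTX = 36°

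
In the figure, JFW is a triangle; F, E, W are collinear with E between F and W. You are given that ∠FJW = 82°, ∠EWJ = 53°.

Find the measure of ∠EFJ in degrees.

∠EFJ = 45°

1. ∠FWJ = 53°  [E on ray WF]
2. ∠JFW = 45°  [△JFW]
3. ∠EFJ = 45°  [E on ray FW]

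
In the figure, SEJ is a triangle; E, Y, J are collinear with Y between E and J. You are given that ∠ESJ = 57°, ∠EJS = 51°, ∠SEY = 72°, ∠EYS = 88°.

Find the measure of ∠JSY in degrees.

∠JSY = 37°

1. ∠SJY = 51°  [Y on ray JE]
2. ∠JYS = 92°  [linear pair at Y on EJ]
3. ∠JSY = 37°  [△SYJ]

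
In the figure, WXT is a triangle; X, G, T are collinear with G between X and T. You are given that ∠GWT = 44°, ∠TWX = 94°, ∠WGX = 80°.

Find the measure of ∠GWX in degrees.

1. ∠TGW = 100°  [linear pair at G on XT]
2. ∠GTW = 36°  [△WGT]
3. ∠WTX = 36°  [G on ray TX]
4. ∠TXW = 50°  [△WXT]
5. ∠GXW = 50°  [G on ray XT]
6. ∠GWX = 50°  [△WXG]

∠GWX = 50°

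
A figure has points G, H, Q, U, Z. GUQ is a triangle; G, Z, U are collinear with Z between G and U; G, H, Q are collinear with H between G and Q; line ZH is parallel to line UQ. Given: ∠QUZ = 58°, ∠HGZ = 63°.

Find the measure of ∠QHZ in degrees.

1. ∠GUQ = 58°  [Z on ray UG]
2. ∠QGU = 63°  [Z on GU, H on GQ]
3. ∠GQU = 59°  [△GUQ]
4. ∠GHZ = 59°  [ZH∥UQ, corresponding at H]
5. ∠QHZ = 121°  [linear pair at H on GQ]

∠QHZ = 121°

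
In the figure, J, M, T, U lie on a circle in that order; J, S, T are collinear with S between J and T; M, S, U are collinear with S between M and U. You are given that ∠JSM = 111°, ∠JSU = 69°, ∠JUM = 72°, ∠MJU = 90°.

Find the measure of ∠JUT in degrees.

1. ∠TJU = 39°  [△JSU]
2. ∠JMU = 18°  [△JMU]
3. ∠JTU = 18°  [same arc JU]
4. ∠JUT = 123°  [△JTU]

∠JUT = 123°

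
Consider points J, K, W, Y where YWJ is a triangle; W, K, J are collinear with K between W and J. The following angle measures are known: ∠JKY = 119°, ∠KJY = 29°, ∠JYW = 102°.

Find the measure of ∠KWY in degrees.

∠KWY = 49°

1. ∠WJY = 29°  [K on ray JW]
2. ∠JWY = 49°  [△YWJ]
3. ∠KWY = 49°  [K on ray WJ]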